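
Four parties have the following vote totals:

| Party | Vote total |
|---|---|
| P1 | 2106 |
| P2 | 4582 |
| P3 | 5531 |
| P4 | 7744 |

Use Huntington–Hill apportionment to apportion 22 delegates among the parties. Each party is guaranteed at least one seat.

P1: 2; P2: 5; P3: 6; P4: 9

With divisor 886: modified quotas P1 2.377, P2 5.172, P3 6.243, P4 8.740.
Geometric-mean thresholds: P1 √(2·3)=2.449, P2 √(5·6)=5.477, P3 √(6·7)=6.481, P4 √(8·9)=8.485.
Each quota rounded against its threshold gives P1 2, P2 5, P3 6, P4 9 (total 22).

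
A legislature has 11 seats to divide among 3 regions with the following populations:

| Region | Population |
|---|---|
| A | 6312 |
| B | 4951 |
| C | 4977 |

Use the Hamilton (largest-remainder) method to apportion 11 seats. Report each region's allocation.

Total 16240; standard divisor 16240/11 ≈ 1476.364.
Standard quotas: A 4.2754, B 3.3535, C 3.3711.
Lower quotas: A 4, B 3, C 3 (sum 10, leaving 1 seat).
Remainders in descending order: C 0.3711, B 0.3535, A 0.2754.
The surplus seat goes to C.

A 4, B 3, C 4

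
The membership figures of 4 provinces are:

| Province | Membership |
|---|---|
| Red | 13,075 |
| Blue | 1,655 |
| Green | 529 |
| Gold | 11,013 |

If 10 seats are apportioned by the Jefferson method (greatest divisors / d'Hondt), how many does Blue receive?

Standard divisor 26272/10 ≈ 2627.2; standard quotas: Red 4.977, Blue 0.630, Green 0.201, Gold 4.192.
Rounding down gives 4, 0, 0, 4 = 8 seats, so the divisor must be adjusted.
With modified divisor 2190: modified quotas Red 5.970, Blue 0.756, Green 0.242, Gold 5.029.
Rounding down: Red 5, Blue 0, Green 0, Gold 5 (total 10).
Blue receives 0.

0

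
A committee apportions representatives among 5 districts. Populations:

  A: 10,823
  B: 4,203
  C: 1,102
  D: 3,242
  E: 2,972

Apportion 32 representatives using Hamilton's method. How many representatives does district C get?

Total 22342; standard divisor 22342/32 ≈ 698.188.
Standard quotas: A 15.5016, B 6.0199, C 1.5784, D 4.6435, E 4.2567.
Lower quotas: A 15, B 6, C 1, D 4, E 4 (sum 30, leaving 2 seats).
Remainders in descending order: D 0.6435, C 0.5784, A 0.5016, E 0.2567, B 0.0199.
The surplus seats go to D, C.
C receives 2.

2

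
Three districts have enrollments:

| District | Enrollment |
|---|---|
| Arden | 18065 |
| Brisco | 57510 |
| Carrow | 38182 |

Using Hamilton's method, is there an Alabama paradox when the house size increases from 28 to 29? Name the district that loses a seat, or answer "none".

Arden

At 28 seats: Arden 5, Brisco 14, Carrow 9.
At 29 seats: Arden 4, Brisco 15, Carrow 10.
Arden drops from 5 to 4.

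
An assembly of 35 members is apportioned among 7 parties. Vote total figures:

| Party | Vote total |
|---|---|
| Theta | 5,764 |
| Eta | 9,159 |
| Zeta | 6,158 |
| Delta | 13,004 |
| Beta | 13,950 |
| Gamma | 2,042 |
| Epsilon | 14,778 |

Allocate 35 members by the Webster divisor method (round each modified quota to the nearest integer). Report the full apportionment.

Theta: 3, Eta: 5, Zeta: 3, Delta: 7, Beta: 8, Gamma: 1, Epsilon: 8

Standard divisor 64855/35 ≈ 1853; standard quotas: Theta 3.111, Eta 4.943, Zeta 3.323, Delta 7.018, Beta 7.528, Gamma 1.102, Epsilon 7.975.
Rounding to the nearest integer gives Theta 3, Eta 5, Zeta 3, Delta 7, Beta 8, Gamma 1, Epsilon 8 — total 35, matching the house size, so no adjustment is needed.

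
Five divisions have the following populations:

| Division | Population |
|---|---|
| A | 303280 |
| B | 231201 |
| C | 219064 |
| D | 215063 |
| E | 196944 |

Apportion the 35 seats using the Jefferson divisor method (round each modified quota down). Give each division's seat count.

A 9, B 7, C 7, D 6, E 6

Standard divisor 1165552/35 ≈ 33301.486; standard quotas: A 9.107, B 6.943, C 6.578, D 6.458, E 5.914.
Rounding down gives 9, 6, 6, 6, 5 = 32 seats, so the divisor must be adjusted.
With modified divisor 31000: modified quotas A 9.783, B 7.458, C 7.067, D 6.938, E 6.353.
Rounding down: A 9, B 7, C 7, D 6, E 6 (total 35).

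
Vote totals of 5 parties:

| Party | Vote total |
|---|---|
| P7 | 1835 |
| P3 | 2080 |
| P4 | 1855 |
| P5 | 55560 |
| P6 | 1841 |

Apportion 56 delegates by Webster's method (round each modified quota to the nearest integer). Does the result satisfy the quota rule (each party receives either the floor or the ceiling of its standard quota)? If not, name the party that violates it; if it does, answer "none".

P5

Standard quotas: P7 1.627, P3 1.844, P4 1.644, P5 49.253, P6 1.632.
Webster allocation: P7 2, P3 2, P4 2, P5 48, P6 2.
P5 has quota 49.253 (lower 49, upper 50) but receives 48 — outside the quota interval.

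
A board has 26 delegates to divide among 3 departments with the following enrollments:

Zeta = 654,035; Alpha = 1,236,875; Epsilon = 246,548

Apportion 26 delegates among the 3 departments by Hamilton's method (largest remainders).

Zeta 8, Alpha 15, Epsilon 3

Standard divisor: 2137458 ÷ 26 ≈ 82209.923.
Standard quotas: Zeta 7.9557, Alpha 15.0453, Epsilon 2.9990.
Lower quotas: Zeta 7, Alpha 15, Epsilon 2 (sum 24, leaving 2 seats).
Remainders in descending order: Epsilon 0.9990, Zeta 0.9557, Alpha 0.0453.
The surplus seats go to Epsilon, Zeta.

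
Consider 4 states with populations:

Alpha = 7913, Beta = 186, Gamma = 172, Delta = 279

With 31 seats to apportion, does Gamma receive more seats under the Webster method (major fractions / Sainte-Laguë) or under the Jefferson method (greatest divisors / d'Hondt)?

Webster

Webster: Alpha 28, Beta 1, Gamma 1, Delta 1.
Jefferson: Alpha 30, Beta 0, Gamma 0, Delta 1.
Gamma gets 1 under Webster and 0 under Jefferson.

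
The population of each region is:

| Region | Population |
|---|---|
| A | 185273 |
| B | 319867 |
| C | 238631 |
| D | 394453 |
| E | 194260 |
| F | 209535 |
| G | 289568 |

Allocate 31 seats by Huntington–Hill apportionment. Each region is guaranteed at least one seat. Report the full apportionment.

A 3; B 5; C 4; D 7; E 3; F 4; G 5

With divisor 59444: modified quotas A 3.117, B 5.381, C 4.014, D 6.636, E 3.268, F 3.525, G 4.871.
Geometric-mean thresholds: A √(3·4)=3.464, B √(5·6)=5.477, C √(4·5)=4.472, D √(6·7)=6.481, E √(3·4)=3.464, F √(3·4)=3.464, G √(4·5)=4.472.
Each quota rounded against its threshold gives A 3, B 5, C 4, D 7, E 3, F 4, G 5 (total 31).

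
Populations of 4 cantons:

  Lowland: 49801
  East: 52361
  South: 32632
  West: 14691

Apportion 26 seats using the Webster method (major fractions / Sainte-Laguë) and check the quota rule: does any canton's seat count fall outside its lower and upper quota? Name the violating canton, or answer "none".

none

Standard quotas: Lowland 8.662, East 9.107, South 5.676, West 2.555.
Webster allocation: Lowland 8, East 9, South 6, West 3.
Every allocation lies between the lower and upper quota.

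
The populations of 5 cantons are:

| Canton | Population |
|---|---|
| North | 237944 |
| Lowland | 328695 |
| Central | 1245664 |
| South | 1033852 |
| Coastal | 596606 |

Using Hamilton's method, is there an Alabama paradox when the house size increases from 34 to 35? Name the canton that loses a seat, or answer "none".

North

At 34 seats: North 3, Lowland 3, Central 12, South 10, Coastal 6.
At 35 seats: North 2, Lowland 3, Central 13, South 11, Coastal 6.
North drops from 3 to 2.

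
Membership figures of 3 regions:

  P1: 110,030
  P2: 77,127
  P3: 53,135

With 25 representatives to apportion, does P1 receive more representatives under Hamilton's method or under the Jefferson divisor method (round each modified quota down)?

Hamilton: P1 11, P2 8, P3 6.
Jefferson: P1 12, P2 8, P3 5.
P1 gets 11 under Hamilton and 12 under Jefferson.

Jefferson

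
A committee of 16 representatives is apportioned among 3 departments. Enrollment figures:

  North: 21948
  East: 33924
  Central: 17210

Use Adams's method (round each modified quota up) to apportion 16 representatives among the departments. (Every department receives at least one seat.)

Standard divisor 73082/16 ≈ 4567.625; standard quotas: North 4.805, East 7.427, Central 3.768.
Rounding up gives 5, 8, 4 = 17 seats, so the divisor must be adjusted.
With modified divisor 5200: modified quotas North 4.221, East 6.524, Central 3.310.
Rounding up: North 5, East 7, Central 4 (total 16).

North: 5; East: 7; Central: 4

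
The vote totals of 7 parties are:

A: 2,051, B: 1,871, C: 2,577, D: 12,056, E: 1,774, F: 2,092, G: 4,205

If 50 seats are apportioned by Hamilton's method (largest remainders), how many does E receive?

Total 26626; standard divisor 26626/50 ≈ 532.52.
Standard quotas: A 3.8515, B 3.5135, C 4.8393, D 22.6395, E 3.3313, F 3.9285, G 7.8964.
Lower quotas: A 3, B 3, C 4, D 22, E 3, F 3, G 7 (sum 45, leaving 5 seats).
Remainders in descending order: F 0.9285, G 0.8964, A 0.8515, C 0.8393, D 0.6395, B 0.5135, E 0.3313.
Largest remainders: F, G, A, C, D receive the extra seats.
E receives 3.

3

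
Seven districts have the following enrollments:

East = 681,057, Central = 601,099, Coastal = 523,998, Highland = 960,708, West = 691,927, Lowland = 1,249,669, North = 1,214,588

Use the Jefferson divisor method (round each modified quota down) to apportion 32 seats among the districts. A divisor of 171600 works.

East 3; Central 3; Coastal 3; Highland 5; West 4; Lowland 7; North 7

With modified divisor 171600: modified quotas East 3.969, Central 3.503, Coastal 3.054, Highland 5.599, West 4.032, Lowland 7.282, North 7.078.
Rounding down: East 3, Central 3, Coastal 3, Highland 5, West 4, Lowland 7, North 7 (total 32).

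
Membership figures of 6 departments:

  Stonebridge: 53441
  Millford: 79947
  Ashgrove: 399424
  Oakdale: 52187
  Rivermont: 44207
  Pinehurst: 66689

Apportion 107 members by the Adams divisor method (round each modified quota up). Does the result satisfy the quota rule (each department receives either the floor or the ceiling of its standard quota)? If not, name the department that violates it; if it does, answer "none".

Standard quotas: Stonebridge 8.217, Millford 12.293, Ashgrove 61.415, Oakdale 8.024, Rivermont 6.797, Pinehurst 10.254.
Adams allocation: Stonebridge 9, Millford 12, Ashgrove 60, Oakdale 8, Rivermont 7, Pinehurst 11.
Ashgrove has quota 61.415 (lower 61, upper 62) but receives 60 — outside the quota interval.

Ashgrove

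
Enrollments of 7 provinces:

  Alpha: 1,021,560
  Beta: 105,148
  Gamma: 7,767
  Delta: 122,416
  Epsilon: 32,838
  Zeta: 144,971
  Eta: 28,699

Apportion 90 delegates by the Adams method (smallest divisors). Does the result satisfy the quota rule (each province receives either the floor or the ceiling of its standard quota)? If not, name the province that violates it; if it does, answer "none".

Alpha

Standard quotas: Alpha 62.827, Beta 6.467, Gamma 0.478, Delta 7.529, Epsilon 2.020, Zeta 8.916, Eta 1.765.
Adams allocation: Alpha 61, Beta 7, Gamma 1, Delta 8, Epsilon 2, Zeta 9, Eta 2.
Alpha has quota 62.827 (lower 62, upper 63) but receives 61 — outside the quota interval.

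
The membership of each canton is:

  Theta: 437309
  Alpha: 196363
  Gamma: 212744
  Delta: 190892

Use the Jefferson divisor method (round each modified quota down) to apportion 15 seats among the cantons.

Standard divisor 1037308/15 ≈ 69153.867; standard quotas: Theta 6.324, Alpha 2.840, Gamma 3.076, Delta 2.760.
Rounding down gives 6, 2, 3, 2 = 13 seats, so the divisor must be adjusted.
With modified divisor 63100: modified quotas Theta 6.930, Alpha 3.112, Gamma 3.372, Delta 3.025.
Rounding down: Theta 6, Alpha 3, Gamma 3, Delta 3 (total 15).

Theta=6, Alpha=3, Gamma=3, Delta=3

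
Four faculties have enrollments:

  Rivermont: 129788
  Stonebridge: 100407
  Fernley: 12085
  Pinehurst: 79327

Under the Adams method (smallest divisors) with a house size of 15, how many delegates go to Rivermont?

6

Standard divisor 321607/15 ≈ 21440.467; standard quotas: Rivermont 6.053, Stonebridge 4.683, Fernley 0.564, Pinehurst 3.700.
Rounding up gives 7, 5, 1, 4 = 17 seats, so the divisor must be adjusted.
With modified divisor 25500: modified quotas Rivermont 5.090, Stonebridge 3.938, Fernley 0.474, Pinehurst 3.111.
Rounding up: Rivermont 6, Stonebridge 4, Fernley 1, Pinehurst 4 (total 15).
Rivermont receives 6.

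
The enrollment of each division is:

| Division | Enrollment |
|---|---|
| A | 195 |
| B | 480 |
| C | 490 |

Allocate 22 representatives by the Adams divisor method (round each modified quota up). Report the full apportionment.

Standard divisor 1165/22 ≈ 52.955; standard quotas: A 3.682, B 9.064, C 9.253.
Rounding up gives 4, 10, 10 = 24 seats, so the divisor must be adjusted.
With modified divisor 57: modified quotas A 3.421, B 8.421, C 8.596.
Rounding up: A 4, B 9, C 9 (total 22).

A 4; B 9; C 9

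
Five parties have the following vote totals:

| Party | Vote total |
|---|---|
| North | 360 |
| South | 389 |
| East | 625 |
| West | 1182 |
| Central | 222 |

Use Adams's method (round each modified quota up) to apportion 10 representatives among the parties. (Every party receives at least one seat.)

North=1; South=2; East=2; West=4; Central=1

Standard divisor 2778/10 ≈ 277.8; standard quotas: North 1.296, South 1.400, East 2.250, West 4.255, Central 0.799.
Rounding up gives 2, 2, 3, 5, 1 = 13 seats, so the divisor must be adjusted.
With modified divisor 370: modified quotas North 0.973, South 1.051, East 1.689, West 3.195, Central 0.600.
Rounding up: North 1, South 2, East 2, West 4, Central 1 (total 10).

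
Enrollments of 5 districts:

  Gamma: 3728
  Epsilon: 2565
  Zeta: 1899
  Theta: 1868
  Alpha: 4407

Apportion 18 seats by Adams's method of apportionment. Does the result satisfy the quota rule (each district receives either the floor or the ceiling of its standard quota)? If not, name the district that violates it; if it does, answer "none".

Standard quotas: Gamma 4.638, Epsilon 3.191, Zeta 2.363, Theta 2.324, Alpha 5.483.
Adams allocation: Gamma 4, Epsilon 3, Zeta 3, Theta 3, Alpha 5.
Every allocation lies between the lower and upper quota.

none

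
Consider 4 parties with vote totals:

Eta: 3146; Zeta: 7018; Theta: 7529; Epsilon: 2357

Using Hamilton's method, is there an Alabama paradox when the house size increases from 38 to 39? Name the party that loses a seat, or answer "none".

At 38 seats: Eta 6, Zeta 13, Theta 14, Epsilon 5.
At 39 seats: Eta 6, Zeta 14, Theta 15, Epsilon 4.
Epsilon drops from 5 to 4.

Epsilon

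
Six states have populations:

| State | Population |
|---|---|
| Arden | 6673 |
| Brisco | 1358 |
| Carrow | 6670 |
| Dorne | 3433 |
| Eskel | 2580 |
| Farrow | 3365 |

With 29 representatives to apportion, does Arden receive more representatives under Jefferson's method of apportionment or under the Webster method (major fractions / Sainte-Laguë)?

Jefferson: Arden 9, Brisco 1, Carrow 8, Dorne 4, Eskel 3, Farrow 4.
Webster: Arden 8, Brisco 2, Carrow 8, Dorne 4, Eskel 3, Farrow 4.
Arden gets 9 under Jefferson and 8 under Webster.

Jefferson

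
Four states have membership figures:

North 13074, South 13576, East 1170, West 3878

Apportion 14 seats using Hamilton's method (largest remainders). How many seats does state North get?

The standard divisor is 31698/14 ≈ 2264.143.
Standard quotas: North 5.7744, South 5.9961, East 0.5168, West 1.7128.
Lower quotas: North 5, South 5, East 0, West 1 (sum 11, leaving 3 seats).
Remainders in descending order: South 0.9961, North 0.7744, West 0.7128, East 0.5168.
The surplus seats go to South, North, West.
North receives 6.

6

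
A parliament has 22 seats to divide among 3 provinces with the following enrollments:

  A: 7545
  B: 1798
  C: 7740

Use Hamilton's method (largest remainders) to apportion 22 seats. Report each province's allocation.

The standard divisor is 17083/22 ≈ 776.5.
Standard quotas: A 9.7167, B 2.3155, C 9.9678.
Lower quotas: A 9, B 2, C 9 (sum 20, leaving 2 seats).
Remainders in descending order: C 0.9678, A 0.7167, B 0.3155.
The surplus seats go to C, A.

A: 10, B: 2, C: 10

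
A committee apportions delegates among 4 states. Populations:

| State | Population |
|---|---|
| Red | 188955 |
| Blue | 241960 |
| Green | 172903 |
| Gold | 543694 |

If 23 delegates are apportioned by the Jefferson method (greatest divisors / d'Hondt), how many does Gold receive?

11

Standard divisor 1147512/23 ≈ 49891.826; standard quotas: Red 3.787, Blue 4.850, Green 3.466, Gold 10.897.
Rounding down gives 3, 4, 3, 10 = 20 seats, so the divisor must be adjusted.
With modified divisor 46300: modified quotas Red 4.081, Blue 5.226, Green 3.734, Gold 11.743.
Rounding down: Red 4, Blue 5, Green 3, Gold 11 (total 23).
Gold receives 11.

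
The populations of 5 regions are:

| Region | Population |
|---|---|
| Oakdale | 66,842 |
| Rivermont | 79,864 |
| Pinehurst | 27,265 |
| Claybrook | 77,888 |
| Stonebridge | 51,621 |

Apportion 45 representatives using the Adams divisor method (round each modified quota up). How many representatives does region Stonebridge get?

8

Standard divisor 303480/45 ≈ 6744; standard quotas: Oakdale 9.911, Rivermont 11.842, Pinehurst 4.043, Claybrook 11.549, Stonebridge 7.654.
Rounding up gives 10, 12, 5, 12, 8 = 47 seats, so the divisor must be adjusted.
With modified divisor 7200: modified quotas Oakdale 9.284, Rivermont 11.092, Pinehurst 3.787, Claybrook 10.818, Stonebridge 7.170.
Rounding up: Oakdale 10, Rivermont 12, Pinehurst 4, Claybrook 11, Stonebridge 8 (total 45).
Stonebridge receives 8.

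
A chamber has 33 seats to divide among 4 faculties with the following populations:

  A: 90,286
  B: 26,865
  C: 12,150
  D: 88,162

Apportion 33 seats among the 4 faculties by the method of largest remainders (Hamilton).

Total 217463; standard divisor 217463/33 ≈ 6589.788.
Standard quotas: A 13.7009, B 4.0768, C 1.8438, D 13.3786.
Lower quotas: A 13, B 4, C 1, D 13 (sum 31, leaving 2 seats).
Remainders in descending order: C 0.8438, A 0.7009, D 0.3786, B 0.0768.
Largest remainders: C, A receive the extra seats.

A 14, B 4, C 2, D 13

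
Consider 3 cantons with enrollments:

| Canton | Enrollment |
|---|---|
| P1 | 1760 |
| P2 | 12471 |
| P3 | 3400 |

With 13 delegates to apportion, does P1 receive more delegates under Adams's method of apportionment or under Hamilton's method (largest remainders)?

Adams

Adams: P1 2, P2 8, P3 3.
Hamilton: P1 1, P2 9, P3 3.
P1 gets 2 under Adams and 1 under Hamilton.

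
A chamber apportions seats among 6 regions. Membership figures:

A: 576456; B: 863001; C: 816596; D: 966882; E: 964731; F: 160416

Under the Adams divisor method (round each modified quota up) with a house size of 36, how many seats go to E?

8

Standard divisor 4348082/36 ≈ 120780.056; standard quotas: A 4.773, B 7.145, C 6.761, D 8.005, E 7.988, F 1.328.
Rounding up gives 5, 8, 7, 9, 8, 2 = 39 seats, so the divisor must be adjusted.
With modified divisor 137000: modified quotas A 4.208, B 6.299, C 5.961, D 7.058, E 7.042, F 1.171.
Rounding up: A 5, B 7, C 6, D 8, E 8, F 2 (total 36).
E receives 8.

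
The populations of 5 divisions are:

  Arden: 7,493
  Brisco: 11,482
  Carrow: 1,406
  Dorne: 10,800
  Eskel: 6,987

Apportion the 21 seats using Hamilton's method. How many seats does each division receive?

Standard divisor: 38168 ÷ 21 ≈ 1817.524.
Standard quotas: Arden 4.1226, Brisco 6.3174, Carrow 0.7736, Dorne 5.9422, Eskel 3.8442.
Lower quotas: Arden 4, Brisco 6, Carrow 0, Dorne 5, Eskel 3 (sum 18, leaving 3 seats).
Remainders in descending order: Dorne 0.9422, Eskel 0.8442, Carrow 0.7736, Brisco 0.3174, Arden 0.1226.
The surplus seats go to Dorne, Eskel, Carrow.

Arden=4; Brisco=6; Carrow=1; Dorne=6; Eskel=4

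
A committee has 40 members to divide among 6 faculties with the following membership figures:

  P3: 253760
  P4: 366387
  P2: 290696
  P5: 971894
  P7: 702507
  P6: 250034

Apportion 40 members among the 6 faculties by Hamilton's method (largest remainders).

The standard divisor is 2835278/40 ≈ 70881.95.
Standard quotas: P3 3.5800, P4 5.1690, P2 4.1011, P5 13.7114, P7 9.9109, P6 3.5275.
Lower quotas: P3 3, P4 5, P2 4, P5 13, P7 9, P6 3 (sum 37, leaving 3 seats).
Remainders in descending order: P7 0.9109, P5 0.7114, P3 0.5800, P6 0.5275, P4 0.1690, P2 0.1011.
Largest remainders: P7, P5, P3 receive the extra seats.

P3=4; P4=5; P2=4; P5=14; P7=10; P6=3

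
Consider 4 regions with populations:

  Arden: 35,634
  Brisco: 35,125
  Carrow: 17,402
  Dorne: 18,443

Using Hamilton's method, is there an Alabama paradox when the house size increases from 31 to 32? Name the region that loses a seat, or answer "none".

Dorne

At 31 seats: Arden 10, Brisco 10, Carrow 5, Dorne 6.
At 32 seats: Arden 11, Brisco 11, Carrow 5, Dorne 5.
Dorne drops from 6 to 5.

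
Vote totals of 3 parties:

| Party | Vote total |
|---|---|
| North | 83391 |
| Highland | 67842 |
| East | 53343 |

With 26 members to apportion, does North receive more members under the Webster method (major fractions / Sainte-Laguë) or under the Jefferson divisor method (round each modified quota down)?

Jefferson

Webster: North 10, Highland 9, East 7.
Jefferson: North 11, Highland 8, East 7.
North gets 10 under Webster and 11 under Jefferson.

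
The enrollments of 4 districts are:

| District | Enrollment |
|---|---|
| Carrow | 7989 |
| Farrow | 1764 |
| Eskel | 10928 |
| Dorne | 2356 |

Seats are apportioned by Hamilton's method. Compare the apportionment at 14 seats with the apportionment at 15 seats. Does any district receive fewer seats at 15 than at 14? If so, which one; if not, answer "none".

none

At 14 seats: Carrow 5, Farrow 1, Eskel 7, Dorne 1.
At 15 seats: Carrow 5, Farrow 1, Eskel 7, Dorne 2.
No district's allocation decreased.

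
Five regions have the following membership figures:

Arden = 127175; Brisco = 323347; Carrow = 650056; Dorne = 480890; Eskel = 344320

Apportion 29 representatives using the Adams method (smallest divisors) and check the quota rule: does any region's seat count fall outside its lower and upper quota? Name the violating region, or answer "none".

Standard quotas: Arden 1.915, Brisco 4.869, Carrow 9.789, Dorne 7.242, Eskel 5.185.
Adams allocation: Arden 2, Brisco 5, Carrow 10, Dorne 7, Eskel 5.
Every allocation lies between the lower and upper quota.

none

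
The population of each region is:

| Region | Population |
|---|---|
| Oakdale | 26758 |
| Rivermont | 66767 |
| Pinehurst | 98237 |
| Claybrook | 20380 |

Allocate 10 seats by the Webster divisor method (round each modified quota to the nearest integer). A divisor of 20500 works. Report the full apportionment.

Oakdale 1; Rivermont 3; Pinehurst 5; Claybrook 1

With modified divisor 20500: modified quotas Oakdale 1.305, Rivermont 3.257, Pinehurst 4.792, Claybrook 0.994.
Rounding to the nearest integer: Oakdale 1, Rivermont 3, Pinehurst 5, Claybrook 1 (total 10).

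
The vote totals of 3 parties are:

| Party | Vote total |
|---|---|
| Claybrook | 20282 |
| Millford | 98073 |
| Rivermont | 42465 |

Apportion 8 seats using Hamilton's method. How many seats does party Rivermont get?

2

Standard divisor: 160820 ÷ 8 ≈ 20102.5.
Standard quotas: Claybrook 1.0089, Millford 4.8786, Rivermont 2.1124.
Lower quotas: Claybrook 1, Millford 4, Rivermont 2 (sum 7, leaving 1 seat).
Remainders in descending order: Millford 0.8786, Rivermont 0.1124, Claybrook 0.0089.
Largest remainder: Millford receives the extra seat.
Rivermont receives 2.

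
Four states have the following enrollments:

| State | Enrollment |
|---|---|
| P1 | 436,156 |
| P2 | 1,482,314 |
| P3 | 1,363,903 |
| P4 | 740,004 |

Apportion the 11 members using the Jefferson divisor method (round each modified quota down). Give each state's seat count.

Standard divisor 4022377/11 ≈ 365670.636; standard quotas: P1 1.193, P2 4.054, P3 3.730, P4 2.024.
Rounding down gives 1, 4, 3, 2 = 10 seats, so the divisor must be adjusted.
With modified divisor 318700: modified quotas P1 1.369, P2 4.651, P3 4.280, P4 2.322.
Rounding down: P1 1, P2 4, P3 4, P4 2 (total 11).

P1 1; P2 4; P3 4; P4 2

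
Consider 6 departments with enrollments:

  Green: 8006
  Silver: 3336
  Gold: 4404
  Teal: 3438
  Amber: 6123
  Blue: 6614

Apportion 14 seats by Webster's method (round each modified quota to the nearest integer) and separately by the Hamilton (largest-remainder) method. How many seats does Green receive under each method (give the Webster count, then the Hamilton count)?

Webster: Green 3, Silver 1, Gold 2, Teal 2, Amber 3, Blue 3.
Hamilton: Green 4, Silver 1, Gold 2, Teal 1, Amber 3, Blue 3.
Green gets 3 under Webster and 4 under Hamilton.

3 and 4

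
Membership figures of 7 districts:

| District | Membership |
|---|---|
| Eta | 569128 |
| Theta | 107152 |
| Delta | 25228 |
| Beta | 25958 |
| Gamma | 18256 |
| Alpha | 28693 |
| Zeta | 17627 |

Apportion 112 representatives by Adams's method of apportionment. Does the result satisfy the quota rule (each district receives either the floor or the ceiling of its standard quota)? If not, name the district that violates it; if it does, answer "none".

Eta

Standard quotas: Eta 80.478, Theta 15.152, Delta 3.567, Beta 3.671, Gamma 2.582, Alpha 4.057, Zeta 2.493.
Adams allocation: Eta 79, Theta 15, Delta 4, Beta 4, Gamma 3, Alpha 4, Zeta 3.
Eta has quota 80.478 (lower 80, upper 81) but receives 79 — outside the quota interval.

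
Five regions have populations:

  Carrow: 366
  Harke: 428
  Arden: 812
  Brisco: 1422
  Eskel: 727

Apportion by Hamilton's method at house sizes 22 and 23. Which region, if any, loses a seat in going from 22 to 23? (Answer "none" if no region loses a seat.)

At 22 seats: Carrow 2, Harke 3, Arden 5, Brisco 8, Eskel 4.
At 23 seats: Carrow 2, Harke 3, Arden 5, Brisco 9, Eskel 4.
No region's allocation decreased.

none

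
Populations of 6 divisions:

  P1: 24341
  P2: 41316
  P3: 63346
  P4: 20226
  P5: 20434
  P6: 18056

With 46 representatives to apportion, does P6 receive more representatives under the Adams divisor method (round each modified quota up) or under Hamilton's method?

Adams

Adams: P1 6, P2 10, P3 15, P4 5, P5 5, P6 5.
Hamilton: P1 6, P2 10, P3 16, P4 5, P5 5, P6 4.
P6 gets 5 under Adams and 4 under Hamilton.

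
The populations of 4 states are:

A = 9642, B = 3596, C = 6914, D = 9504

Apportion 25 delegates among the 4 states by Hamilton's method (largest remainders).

Standard divisor: 29656 ÷ 25 ≈ 1186.24.
Standard quotas: A 8.1282, B 3.0314, C 5.8285, D 8.0119.
Lower quotas: A 8, B 3, C 5, D 8 (sum 24, leaving 1 seat).
Remainders in descending order: C 0.8285, A 0.1282, B 0.0314, D 0.0119.
Largest remainder: C receives the extra seat.

A 8; B 3; C 6; D 8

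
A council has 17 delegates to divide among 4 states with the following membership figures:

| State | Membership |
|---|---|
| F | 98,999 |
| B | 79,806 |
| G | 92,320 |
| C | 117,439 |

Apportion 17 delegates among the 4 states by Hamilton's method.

Total 388564; standard divisor 388564/17 ≈ 22856.706.
Standard quotas: F 4.3313, B 3.4916, G 4.0391, C 5.1381.
Lower quotas: F 4, B 3, G 4, C 5 (sum 16, leaving 1 seat).
Remainders in descending order: B 0.4916, F 0.3313, C 0.1381, G 0.0391.
The surplus seat goes to B.

F=4, B=4, G=4, C=5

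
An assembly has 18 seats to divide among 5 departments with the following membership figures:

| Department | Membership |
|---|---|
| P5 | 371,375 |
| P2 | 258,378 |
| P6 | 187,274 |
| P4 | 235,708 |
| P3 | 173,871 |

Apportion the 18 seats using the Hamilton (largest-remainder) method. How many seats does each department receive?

P5 5, P2 4, P6 3, P4 3, P3 3

Total 1226606; standard divisor 1226606/18 ≈ 68144.778.
Standard quotas: P5 5.4498, P2 3.7916, P6 2.7482, P4 3.4589, P3 2.5515.
Lower quotas: P5 5, P2 3, P6 2, P4 3, P3 2 (sum 15, leaving 3 seats).
Remainders in descending order: P2 0.7916, P6 0.7482, P3 0.5515, P4 0.4589, P5 0.4498.
The surplus seats go to P2, P6, P3.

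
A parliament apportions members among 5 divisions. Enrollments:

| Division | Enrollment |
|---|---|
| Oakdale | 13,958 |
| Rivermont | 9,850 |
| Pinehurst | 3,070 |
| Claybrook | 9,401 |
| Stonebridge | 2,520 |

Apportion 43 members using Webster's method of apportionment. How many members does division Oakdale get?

16

Standard divisor 38799/43 ≈ 902.302; standard quotas: Oakdale 15.469, Rivermont 10.917, Pinehurst 3.402, Claybrook 10.419, Stonebridge 2.793.
Rounding to the nearest integer gives 15, 11, 3, 10, 3 = 42 seats, so the divisor must be adjusted.
With modified divisor 898: modified quotas Oakdale 15.543, Rivermont 10.969, Pinehurst 3.419, Claybrook 10.469, Stonebridge 2.806.
Rounding to the nearest integer: Oakdale 16, Rivermont 11, Pinehurst 3, Claybrook 10, Stonebridge 3 (total 43).
Oakdale receives 16.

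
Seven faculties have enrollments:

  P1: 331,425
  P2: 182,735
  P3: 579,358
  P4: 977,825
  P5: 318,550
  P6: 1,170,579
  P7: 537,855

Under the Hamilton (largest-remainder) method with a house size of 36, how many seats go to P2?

2

The standard divisor is 4098327/36 ≈ 113842.417.
Standard quotas: P1 2.9113, P2 1.6052, P3 5.0891, P4 8.5893, P5 2.7982, P6 10.2825, P7 4.7246.
Lower quotas: P1 2, P2 1, P3 5, P4 8, P5 2, P6 10, P7 4 (sum 32, leaving 4 seats).
Remainders in descending order: P1 0.9113, P5 0.7982, P7 0.7246, P2 0.6052, P4 0.5893, P6 0.2825, P3 0.0891.
The surplus seats go to P1, P5, P7, P2.
P2 receives 2.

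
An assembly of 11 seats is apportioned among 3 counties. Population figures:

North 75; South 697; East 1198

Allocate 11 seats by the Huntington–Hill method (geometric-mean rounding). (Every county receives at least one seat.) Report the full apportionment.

With divisor 193: modified quotas North 0.389, South 3.611, East 6.207.
Geometric-mean thresholds: North (min 1), South √(3·4)=3.464, East √(6·7)=6.481.
Each quota rounded against its threshold gives North 1, South 4, East 6 (total 11).

North 1; South 4; East 6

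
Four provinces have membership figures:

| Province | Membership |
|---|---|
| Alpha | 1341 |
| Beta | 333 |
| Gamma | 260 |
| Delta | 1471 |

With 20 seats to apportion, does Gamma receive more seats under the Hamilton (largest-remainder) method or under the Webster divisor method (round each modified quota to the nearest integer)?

Hamilton: Alpha 8, Beta 2, Gamma 1, Delta 9.
Webster: Alpha 8, Beta 2, Gamma 2, Delta 8.
Gamma gets 1 under Hamilton and 2 under Webster.

Webster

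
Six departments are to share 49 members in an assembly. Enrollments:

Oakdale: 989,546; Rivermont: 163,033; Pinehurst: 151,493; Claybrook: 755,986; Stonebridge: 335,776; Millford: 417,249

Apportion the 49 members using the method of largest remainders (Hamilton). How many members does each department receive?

Oakdale 17, Rivermont 3, Pinehurst 3, Claybrook 13, Stonebridge 6, Millford 7

Standard divisor: 2813083 ÷ 49 ≈ 57409.857.
Standard quotas: Oakdale 17.2365, Rivermont 2.8398, Pinehurst 2.6388, Claybrook 13.1682, Stonebridge 5.8488, Millford 7.2679.
Lower quotas: Oakdale 17, Rivermont 2, Pinehurst 2, Claybrook 13, Stonebridge 5, Millford 7 (sum 46, leaving 3 seats).
Remainders in descending order: Stonebridge 0.8488, Rivermont 0.8398, Pinehurst 0.6388, Millford 0.2679, Oakdale 0.2365, Claybrook 0.1682.
Largest remainders: Stonebridge, Rivermont, Pinehurst receive the extra seats.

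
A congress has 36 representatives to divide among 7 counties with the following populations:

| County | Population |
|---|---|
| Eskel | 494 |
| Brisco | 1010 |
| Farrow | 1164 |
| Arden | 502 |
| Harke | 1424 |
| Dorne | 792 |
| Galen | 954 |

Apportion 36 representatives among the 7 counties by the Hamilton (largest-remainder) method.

Eskel 3, Brisco 6, Farrow 7, Arden 3, Harke 8, Dorne 4, Galen 5

Standard divisor: 6340 ÷ 36 ≈ 176.111.
Standard quotas: Eskel 2.805, Brisco 5.735, Farrow 6.609, Arden 2.850, Harke 8.086, Dorne 4.497, Galen 5.417.
Lower quotas: Eskel 2, Brisco 5, Farrow 6, Arden 2, Harke 8, Dorne 4, Galen 5 (sum 32, leaving 4 seats).
Remainders in descending order: Arden 0.850, Eskel 0.805, Brisco 0.735, Farrow 0.609, Dorne 0.497, Galen 0.417, Harke 0.086.
Largest remainders: Arden, Eskel, Brisco, Farrow receive the extra seats.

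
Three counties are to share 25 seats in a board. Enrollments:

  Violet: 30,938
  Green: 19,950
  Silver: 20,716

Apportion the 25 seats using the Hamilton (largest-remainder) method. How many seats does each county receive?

Violet: 11; Green: 7; Silver: 7

Standard divisor: 71604 ÷ 25 ≈ 2864.16.
Standard quotas: Violet 10.8018, Green 6.9654, Silver 7.2328.
Lower quotas: Violet 10, Green 6, Silver 7 (sum 23, leaving 2 seats).
Remainders in descending order: Green 0.9654, Violet 0.8018, Silver 0.2328.
Largest remainders: Green, Violet receive the extra seats.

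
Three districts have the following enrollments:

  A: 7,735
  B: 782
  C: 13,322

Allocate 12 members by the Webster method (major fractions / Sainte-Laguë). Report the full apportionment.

Standard divisor 21839/12 ≈ 1819.917; standard quotas: A 4.250, B 0.430, C 7.320.
Rounding to the nearest integer gives 4, 0, 7 = 11 seats, so the divisor must be adjusted.
With modified divisor 1750: modified quotas A 4.420, B 0.447, C 7.613.
Rounding to the nearest integer: A 4, B 0, C 8 (total 12).

A 4, B 0, C 8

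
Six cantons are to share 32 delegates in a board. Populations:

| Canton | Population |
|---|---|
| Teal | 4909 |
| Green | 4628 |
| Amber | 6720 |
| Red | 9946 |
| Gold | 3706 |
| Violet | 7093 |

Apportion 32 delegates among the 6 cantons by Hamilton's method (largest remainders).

The standard divisor is 37002/32 ≈ 1156.312.
Standard quotas: Teal 4.2454, Green 4.0024, Amber 5.8116, Red 8.6015, Gold 3.2050, Violet 6.1342.
Lower quotas: Teal 4, Green 4, Amber 5, Red 8, Gold 3, Violet 6 (sum 30, leaving 2 seats).
Remainders in descending order: Amber 0.8116, Red 0.6015, Teal 0.2454, Gold 0.2050, Violet 0.1342, Green 0.0024.
Largest remainders: Amber, Red receive the extra seats.

Teal: 4, Green: 4, Amber: 6, Red: 9, Gold: 3, Violet: 6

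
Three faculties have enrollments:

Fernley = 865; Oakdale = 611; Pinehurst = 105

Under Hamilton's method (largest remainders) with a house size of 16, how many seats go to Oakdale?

The standard divisor is 1581/16 ≈ 98.812.
Standard quotas: Fernley 8.754, Oakdale 6.183, Pinehurst 1.063.
Lower quotas: Fernley 8, Oakdale 6, Pinehurst 1 (sum 15, leaving 1 seat).
Remainders in descending order: Fernley 0.754, Oakdale 0.183, Pinehurst 0.063.
The surplus seat goes to Fernley.
Oakdale receives 6.

6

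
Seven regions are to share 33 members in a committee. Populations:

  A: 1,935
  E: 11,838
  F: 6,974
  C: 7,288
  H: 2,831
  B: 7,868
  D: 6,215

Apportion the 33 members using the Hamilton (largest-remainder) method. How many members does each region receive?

Standard divisor: 44949 ÷ 33 ≈ 1362.091.
Standard quotas: A 1.4206, E 8.6910, F 5.1201, C 5.3506, H 2.0784, B 5.7764, D 4.5628.
Lower quotas: A 1, E 8, F 5, C 5, H 2, B 5, D 4 (sum 30, leaving 3 seats).
Remainders in descending order: B 0.7764, E 0.6910, D 0.5628, A 0.4206, C 0.3506, F 0.1201, H 0.0784.
The surplus seats go to B, E, D.

A=1; E=9; F=5; C=5; H=2; B=6; D=5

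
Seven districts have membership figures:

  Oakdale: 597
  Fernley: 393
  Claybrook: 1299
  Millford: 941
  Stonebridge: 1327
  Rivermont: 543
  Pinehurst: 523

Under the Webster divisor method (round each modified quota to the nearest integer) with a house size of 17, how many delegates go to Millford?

3

Standard divisor 5623/17 ≈ 330.765; standard quotas: Oakdale 1.805, Fernley 1.188, Claybrook 3.927, Millford 2.845, Stonebridge 4.012, Rivermont 1.642, Pinehurst 1.581.
Rounding to the nearest integer gives 2, 1, 4, 3, 4, 2, 2 = 18 seats, so the divisor must be adjusted.
With modified divisor 355: modified quotas Oakdale 1.682, Fernley 1.107, Claybrook 3.659, Millford 2.651, Stonebridge 3.738, Rivermont 1.530, Pinehurst 1.473.
Rounding to the nearest integer: Oakdale 2, Fernley 1, Claybrook 4, Millford 3, Stonebridge 4, Rivermont 2, Pinehurst 1 (total 17).
Millford receives 3.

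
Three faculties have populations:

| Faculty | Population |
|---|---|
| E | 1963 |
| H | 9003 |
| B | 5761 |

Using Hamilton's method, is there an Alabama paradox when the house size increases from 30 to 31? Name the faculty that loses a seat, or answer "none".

E

At 30 seats: E 4, H 16, B 10.
At 31 seats: E 3, H 17, B 11.
E drops from 4 to 3.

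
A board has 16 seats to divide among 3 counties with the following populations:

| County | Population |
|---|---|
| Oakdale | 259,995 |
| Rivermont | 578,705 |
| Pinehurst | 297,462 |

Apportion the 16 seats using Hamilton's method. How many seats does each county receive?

Total 1136162; standard divisor 1136162/16 ≈ 71010.125.
Standard quotas: Oakdale 3.6614, Rivermont 8.1496, Pinehurst 4.1890.
Lower quotas: Oakdale 3, Rivermont 8, Pinehurst 4 (sum 15, leaving 1 seat).
Remainders in descending order: Oakdale 0.6614, Pinehurst 0.1890, Rivermont 0.1496.
The surplus seat goes to Oakdale.

Oakdale: 4; Rivermont: 8; Pinehurst: 4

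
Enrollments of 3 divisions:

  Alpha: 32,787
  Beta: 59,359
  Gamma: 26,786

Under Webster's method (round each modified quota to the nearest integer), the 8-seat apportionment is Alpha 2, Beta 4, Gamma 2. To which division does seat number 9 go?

Beta

Priority for the next seat is population ÷ (current seats + 0.5).
Priorities: Alpha 13114.800, Beta 13190.889, Gamma 10714.400.
Highest priority: Beta.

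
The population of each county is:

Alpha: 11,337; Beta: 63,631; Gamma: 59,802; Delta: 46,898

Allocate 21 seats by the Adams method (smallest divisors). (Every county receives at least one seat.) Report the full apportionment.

Standard divisor 181668/21 ≈ 8650.857; standard quotas: Alpha 1.311, Beta 7.355, Gamma 6.913, Delta 5.421.
Rounding up gives 2, 8, 7, 6 = 23 seats, so the divisor must be adjusted.
With modified divisor 9700: modified quotas Alpha 1.169, Beta 6.560, Gamma 6.165, Delta 4.835.
Rounding up: Alpha 2, Beta 7, Gamma 7, Delta 5 (total 21).

Alpha 2; Beta 7; Gamma 7; Delta 5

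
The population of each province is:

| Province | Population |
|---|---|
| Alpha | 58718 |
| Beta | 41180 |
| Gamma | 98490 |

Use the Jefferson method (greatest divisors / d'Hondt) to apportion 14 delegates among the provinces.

Alpha 4, Beta 3, Gamma 7

Standard divisor 198388/14 ≈ 14170.571; standard quotas: Alpha 4.144, Beta 2.906, Gamma 6.950.
Rounding down gives 4, 2, 6 = 12 seats, so the divisor must be adjusted.
With modified divisor 13000: modified quotas Alpha 4.517, Beta 3.168, Gamma 7.576.
Rounding down: Alpha 4, Beta 3, Gamma 7 (total 14).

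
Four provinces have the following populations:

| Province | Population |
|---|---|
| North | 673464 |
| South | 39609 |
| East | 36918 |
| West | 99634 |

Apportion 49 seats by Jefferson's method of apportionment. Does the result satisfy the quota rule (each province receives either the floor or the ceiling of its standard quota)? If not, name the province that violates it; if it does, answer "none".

North

Standard quotas: North 38.840, South 2.284, East 2.129, West 5.746.
Jefferson allocation: North 40, South 2, East 2, West 5.
North has quota 38.840 (lower 38, upper 39) but receives 40 — outside the quota interval.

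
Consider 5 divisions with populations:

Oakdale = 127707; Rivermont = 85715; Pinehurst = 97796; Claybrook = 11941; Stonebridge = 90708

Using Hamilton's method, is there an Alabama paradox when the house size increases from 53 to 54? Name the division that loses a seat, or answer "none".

At 53 seats: Oakdale 16, Rivermont 11, Pinehurst 12, Claybrook 2, Stonebridge 12.
At 54 seats: Oakdale 17, Rivermont 11, Pinehurst 13, Claybrook 1, Stonebridge 12.
Claybrook drops from 2 to 1.

Claybrook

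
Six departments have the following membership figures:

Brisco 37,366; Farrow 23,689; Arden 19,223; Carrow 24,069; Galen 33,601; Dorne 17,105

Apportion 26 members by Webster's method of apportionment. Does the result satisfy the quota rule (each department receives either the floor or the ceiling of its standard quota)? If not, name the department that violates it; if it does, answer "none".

Standard quotas: Brisco 6.266, Farrow 3.972, Arden 3.223, Carrow 4.036, Galen 5.634, Dorne 2.868.
Webster allocation: Brisco 6, Farrow 4, Arden 3, Carrow 4, Galen 6, Dorne 3.
Every allocation lies between the lower and upper quota.

none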